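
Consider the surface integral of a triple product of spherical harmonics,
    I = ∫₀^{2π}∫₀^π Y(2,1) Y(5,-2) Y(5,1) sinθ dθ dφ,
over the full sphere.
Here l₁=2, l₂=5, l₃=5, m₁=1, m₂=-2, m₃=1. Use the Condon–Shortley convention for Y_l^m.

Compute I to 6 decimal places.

Rules hold: Σm=0, L=12 even, 3≤5≤7.
N = 5·11·11 = 605
Δ = 2!·2!·8!/13! = 1/38610
Racah Σ t=0..2: t=0:+1/2880 t=1:−1/576 t=2:+1/2880 = -1/960
⇒ 3j(2 5 5; 0 0 0)² = 10/429, sgn +1
Racah Σ t=0..1: t=0:+1/1440 t=1:−1/2880 = 1/2880
⇒ 3j(2 5 5; 1 -2 1)² = 7/715, sgn +1
4πI² = N·(3j₀)²·(3jₘ)² = 70/507
I = +1·√(0.138067/4π) = 0.10481902

0.104819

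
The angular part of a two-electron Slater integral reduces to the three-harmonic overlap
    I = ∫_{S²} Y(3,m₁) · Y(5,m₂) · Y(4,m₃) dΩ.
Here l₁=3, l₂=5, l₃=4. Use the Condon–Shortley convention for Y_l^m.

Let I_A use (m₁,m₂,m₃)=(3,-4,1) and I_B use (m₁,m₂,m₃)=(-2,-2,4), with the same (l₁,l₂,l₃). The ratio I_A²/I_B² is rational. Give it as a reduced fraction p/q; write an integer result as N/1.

81/28

Same 3,5,4: normalisation and zero-m 3j drop out of the ratio.
A: Δ: 4! 2! 6! / 13! → 1/180180; sum: t=0:+1/5760 = 1/5760; 3j²(3 5 4; 3 -4 1) = Δ·Π!·Σ² = 9/286  (sign -1)
B: Δ: 4! 2! 6! / 13! → 1/180180; sum: t=3:−1/8640 = -1/8640; 3j²(3 5 4; -2 -2 4) = Δ·Π!·Σ² = 14/1287  (sign -1)
I_A²/I_B² = (9/286)/(14/1287) = 81/28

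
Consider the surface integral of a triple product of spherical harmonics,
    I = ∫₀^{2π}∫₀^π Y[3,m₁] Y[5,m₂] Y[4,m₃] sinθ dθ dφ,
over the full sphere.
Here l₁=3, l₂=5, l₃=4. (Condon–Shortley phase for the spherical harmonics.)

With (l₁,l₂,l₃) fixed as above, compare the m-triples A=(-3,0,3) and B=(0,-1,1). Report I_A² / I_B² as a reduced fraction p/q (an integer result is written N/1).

Same 3,5,4: normalisation and zero-m 3j drop out of the ratio.
A: Δ: 4! 2! 6! / 13! → 1/180180; sum: t=4:+1/5760 = 1/5760; 3j²(3 5 4; -3 0 3) = Δ·Π!·Σ² = 5/572  (sign -1)
B: Δ: 4! 2! 6! / 13! → 1/180180; sum: t=1:−1/432 t=2:+1/192 t=3:−1/1440 = 19/8640; 3j²(3 5 4; 0 -1 1) = Δ·Π!·Σ² = 361/30030  (sign -1)
I_A²/I_B² = (5/572)/(361/30030) = 525/722

525/722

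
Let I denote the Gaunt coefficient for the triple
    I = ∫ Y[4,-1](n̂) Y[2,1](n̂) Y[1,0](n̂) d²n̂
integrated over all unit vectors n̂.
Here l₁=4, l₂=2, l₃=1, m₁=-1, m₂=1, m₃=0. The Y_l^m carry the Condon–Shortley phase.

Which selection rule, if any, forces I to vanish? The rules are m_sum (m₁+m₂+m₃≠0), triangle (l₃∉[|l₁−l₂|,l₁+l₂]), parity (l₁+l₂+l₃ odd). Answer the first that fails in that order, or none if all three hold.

azimuthal sum: -1 + 1 + 0 = 0  ✓
2 ≤ 1 ≤ 6 (triangle on l)  ✗
L = 4 + 2 + 1 = 7 (odd)

triangle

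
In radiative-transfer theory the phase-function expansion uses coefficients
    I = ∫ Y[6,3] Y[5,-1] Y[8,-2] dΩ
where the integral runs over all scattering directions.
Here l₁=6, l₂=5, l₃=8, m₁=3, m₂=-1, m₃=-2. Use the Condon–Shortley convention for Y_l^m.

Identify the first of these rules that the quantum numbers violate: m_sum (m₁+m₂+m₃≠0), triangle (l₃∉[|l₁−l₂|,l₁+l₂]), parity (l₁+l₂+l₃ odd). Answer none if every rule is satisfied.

azimuthal sum: 3 − 1 − 2 = 0  ✓
1 ≤ 8 ≤ 11 (triangle on l)  ✓
L = 6 + 5 + 8 = 19 (odd)  ✗

parity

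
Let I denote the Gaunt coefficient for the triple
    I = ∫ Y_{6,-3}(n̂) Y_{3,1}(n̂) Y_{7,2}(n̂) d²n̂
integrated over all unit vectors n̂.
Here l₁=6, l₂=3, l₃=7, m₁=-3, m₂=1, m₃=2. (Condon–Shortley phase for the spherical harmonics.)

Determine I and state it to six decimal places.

-0.122872

Rules hold: Σm=0, L=16 even, 3≤7≤9.
N = 13·7·15 = 1365
Δ = 2!·10!·4!/17! = 1/2042040
Racah Σ t=0..2: t=0:+1/207360 t=1:−1/57600 t=2:+1/207360 = -1/129600
⇒ 3j(6 3 7; 0 0 0)² = 168/12155, sgn +1
Racah Σ t=0..2: t=0:+1/17418240 t=1:−1/483840 t=2:+1/241920 = 37/17418240
⇒ 3j(6 3 7; -3 1 2)² = 1369/136136, sgn -1
4πI² = N·(3j₀)²·(3jₘ)² = 86247/454597
I = -1·√(0.189722/4π) = -0.12287224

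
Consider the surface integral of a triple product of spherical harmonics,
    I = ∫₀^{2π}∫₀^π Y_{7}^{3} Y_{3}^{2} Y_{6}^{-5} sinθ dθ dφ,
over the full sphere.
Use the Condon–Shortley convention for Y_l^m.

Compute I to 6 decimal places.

0.120821

m-sum 0 ✓  L=16 even ✓  4≤6≤10 ✓
Π(2lᵢ+1) = 15×7×13 = 1365
triangle coeff Δ(7,3,6) = 1/2042040
Σ_t [1,3]: t=1:−1/207360 t=2:+1/57600 t=3:−1/207360 = 1/129600
(3j)²=168/12155 [(7 3 6; 0 0 0)], sign=+1
Σ_t [3,4]: t=3:−1/4354560 t=4:+1/87091200 = -19/87091200
(3j)²=361/37128 [(7 3 6; 3 2 -5)], sign=+1
⇒ 4πI² = 7581/41327
I = (+1)√(7581/41327/(4π)) = 0.12082071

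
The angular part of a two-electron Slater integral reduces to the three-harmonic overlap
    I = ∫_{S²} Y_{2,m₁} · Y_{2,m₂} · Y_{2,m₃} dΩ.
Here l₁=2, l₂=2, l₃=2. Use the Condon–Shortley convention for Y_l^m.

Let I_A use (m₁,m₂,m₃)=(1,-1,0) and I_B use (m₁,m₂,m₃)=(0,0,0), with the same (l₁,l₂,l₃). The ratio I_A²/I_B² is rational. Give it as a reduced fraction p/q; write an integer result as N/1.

Same 2,2,2: normalisation and zero-m 3j drop out of the ratio.
A: Δ: 2! 2! 2! / 7! → 1/630; sum: t=0:+1/2 t=1:−1/4 = 1/4; 3j²(2 2 2; 1 -1 0) = Δ·Π!·Σ² = 1/70  (sign +1)
B: Δ: 2! 2! 2! / 7! → 1/630; sum: t=0:+1/8 t=1:−1/1 t=2:+1/8 = -3/4; 3j²(2 2 2; 0 0 0) = Δ·Π!·Σ² = 2/35  (sign -1)
I_A²/I_B² = (1/70)/(2/35) = 1/4

1/4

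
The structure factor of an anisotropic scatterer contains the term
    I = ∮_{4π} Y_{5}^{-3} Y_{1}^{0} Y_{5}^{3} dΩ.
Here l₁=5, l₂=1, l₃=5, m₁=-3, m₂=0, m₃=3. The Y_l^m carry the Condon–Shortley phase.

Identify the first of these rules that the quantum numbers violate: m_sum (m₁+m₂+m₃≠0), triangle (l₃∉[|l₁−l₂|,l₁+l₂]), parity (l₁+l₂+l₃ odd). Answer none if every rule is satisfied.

parity

m₁+m₂+m₃ = -3 + 0 + 3 = 0  ✓
triangle: |5−1|=4 ≤ l₃=5 ≤ 5+1=6  ✓
parity: l₁+l₂+l₃ = 11 is odd  ✗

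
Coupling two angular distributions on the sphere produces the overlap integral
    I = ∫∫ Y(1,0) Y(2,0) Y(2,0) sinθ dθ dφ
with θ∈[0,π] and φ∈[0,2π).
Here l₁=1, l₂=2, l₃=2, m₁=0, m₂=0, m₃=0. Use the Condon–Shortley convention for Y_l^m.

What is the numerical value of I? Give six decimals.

L=5 odd ⇒ parity kills the (l;000) factor ⇒ I = 0

0.000000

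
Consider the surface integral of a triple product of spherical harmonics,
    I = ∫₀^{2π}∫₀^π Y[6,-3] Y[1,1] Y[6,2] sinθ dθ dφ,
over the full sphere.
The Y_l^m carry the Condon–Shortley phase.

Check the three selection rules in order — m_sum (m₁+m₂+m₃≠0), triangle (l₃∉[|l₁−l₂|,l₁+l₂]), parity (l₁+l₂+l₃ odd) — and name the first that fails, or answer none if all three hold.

parity

azimuthal sum: -3 + 1 + 2 = 0  ✓
5 ≤ 6 ≤ 7 (triangle on l)  ✓
L = 6 + 1 + 6 = 13 (odd)  ✗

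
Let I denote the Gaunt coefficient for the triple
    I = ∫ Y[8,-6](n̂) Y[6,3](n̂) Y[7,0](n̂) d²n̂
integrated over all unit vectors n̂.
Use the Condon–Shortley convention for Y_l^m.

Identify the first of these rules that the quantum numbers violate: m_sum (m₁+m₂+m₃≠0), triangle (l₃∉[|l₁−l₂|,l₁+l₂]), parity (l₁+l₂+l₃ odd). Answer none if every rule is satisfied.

Σmᵢ = -3  ✗
l₃∈[|l₁−l₂|,l₁+l₂]=[2,14], have l₃=7
Σlᵢ = 21 ⇒ odd

m_sum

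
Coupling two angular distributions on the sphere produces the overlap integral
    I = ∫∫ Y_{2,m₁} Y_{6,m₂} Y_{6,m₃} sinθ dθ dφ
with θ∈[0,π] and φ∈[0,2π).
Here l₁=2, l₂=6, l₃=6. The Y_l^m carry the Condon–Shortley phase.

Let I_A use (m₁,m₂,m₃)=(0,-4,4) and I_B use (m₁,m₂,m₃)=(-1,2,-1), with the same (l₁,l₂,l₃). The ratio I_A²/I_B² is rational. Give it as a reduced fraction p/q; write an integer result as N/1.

1/15

l's match ⇒ only the (l;m) 3-j factors differ between A and B.
A: triangle coeff Δ(2,6,6) = 1/90090; Σ_t [0,2]: t=0:+1/322560 t=1:−1/362880 t=2:+1/14515200 = 1/2419200; (3j)²=2/5005 [(2 6 6; 0 -4 4)], sign=+1
B: triangle coeff Δ(2,6,6) = 1/90090; Σ_t [1,2]: t=1:−1/60480 t=2:+1/34560 = 1/80640; (3j)²=6/1001 [(2 6 6; -1 2 -1)], sign=-1
I_A²/I_B² = (2/5005)/(6/1001) = 1/15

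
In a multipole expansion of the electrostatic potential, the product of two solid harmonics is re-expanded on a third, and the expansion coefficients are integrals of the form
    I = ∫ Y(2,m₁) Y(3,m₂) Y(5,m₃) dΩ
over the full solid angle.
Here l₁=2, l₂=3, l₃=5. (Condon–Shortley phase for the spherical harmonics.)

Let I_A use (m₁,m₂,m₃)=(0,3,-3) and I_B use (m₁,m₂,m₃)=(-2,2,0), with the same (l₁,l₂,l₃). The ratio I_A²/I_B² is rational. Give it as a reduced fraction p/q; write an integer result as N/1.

l's match ⇒ only the (l;m) 3-j factors differ between A and B.
A: triangle coeff Δ(2,3,5) = 1/2310; Σ_t [0,0]: t=0:+1/2880 = 1/2880; (3j)²=2/165 [(2 3 5; 0 3 -3)], sign=+1
B: triangle coeff Δ(2,3,5) = 1/2310; Σ_t [0,0]: t=0:+1/2880 = 1/2880; (3j)²=1/462 [(2 3 5; -2 2 0)], sign=-1
I_A²/I_B² = (2/165)/(1/462) = 28/5

28/5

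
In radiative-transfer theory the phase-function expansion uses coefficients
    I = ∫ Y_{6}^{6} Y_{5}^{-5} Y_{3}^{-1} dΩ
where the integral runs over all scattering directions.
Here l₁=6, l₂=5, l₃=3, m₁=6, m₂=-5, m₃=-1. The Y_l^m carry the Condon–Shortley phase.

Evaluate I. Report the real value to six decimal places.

Checks pass: Σm=0; 14 even; l₃=3∈[1,11].
(2·6+1)(2·5+1)(2·3+1) = 1001
Δ: 8! 4! 2! / 15! → 1/675675
sum: t=3:−1/8640 t=4:+1/2304 t=5:−1/8640 = 7/34560
3j²(6 5 3; 0 0 0) = Δ·Π!·Σ² = 7/429  (sign -1)
sum: t=0:+1/1935360 = 1/1935360
3j²(6 5 3; 6 -5 -1) = Δ·Π!·Σ² = 3/91  (sign +1)
combine: 4πI² = 1001·7/429·3/91 = 7/13
take √, sign -1: I = -0.20700098

-0.207001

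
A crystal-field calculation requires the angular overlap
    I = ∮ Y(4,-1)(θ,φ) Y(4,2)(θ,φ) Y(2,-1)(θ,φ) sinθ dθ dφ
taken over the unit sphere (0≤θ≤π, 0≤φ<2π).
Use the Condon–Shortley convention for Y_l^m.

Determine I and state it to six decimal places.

0.127700

m-sum 0 ✓  L=10 even ✓  0≤2≤8 ✓
Π(2lᵢ+1) = 9×9×5 = 405
triangle coeff Δ(4,4,2) = 1/13860
Σ_t [2,4]: t=2:+1/192 t=3:−1/36 t=4:+1/192 = -5/288
(3j)²=20/693 [(4 4 2; 0 0 0)], sign=-1
Σ_t [4,5]: t=4:+1/96 t=5:−1/240 = 1/160
(3j)²=27/1540 [(4 4 2; -1 2 -1)], sign=-1
⇒ 4πI² = 1215/5929
I = (+1)√(1215/5929/(4π)) = 0.12770047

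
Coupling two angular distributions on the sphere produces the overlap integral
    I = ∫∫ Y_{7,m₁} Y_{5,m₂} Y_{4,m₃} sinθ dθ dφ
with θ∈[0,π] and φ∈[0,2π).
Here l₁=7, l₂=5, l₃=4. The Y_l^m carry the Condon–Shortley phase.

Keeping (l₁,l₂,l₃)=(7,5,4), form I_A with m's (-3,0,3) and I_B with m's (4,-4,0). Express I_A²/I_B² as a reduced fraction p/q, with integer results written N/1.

Same 7,5,4: normalisation and zero-m 3j drop out of the ratio.
A: Δ: 8! 6! 2! / 17! → 1/6126120; sum: t=4:+1/414720 t=5:−1/172800 = -7/2073600; 3j²(7 5 4; -3 0 3) = Δ·Π!·Σ² = 343/29172  (sign +1)
B: Δ: 8! 6! 2! / 17! → 1/6126120; sum: t=0:+1/1451520 t=1:−1/483840 = -1/725760; 3j²(7 5 4; 4 -4 0) = Δ·Π!·Σ² = 24/1547  (sign -1)
I_A²/I_B² = (343/29172)/(24/1547) = 2401/3168

2401/3168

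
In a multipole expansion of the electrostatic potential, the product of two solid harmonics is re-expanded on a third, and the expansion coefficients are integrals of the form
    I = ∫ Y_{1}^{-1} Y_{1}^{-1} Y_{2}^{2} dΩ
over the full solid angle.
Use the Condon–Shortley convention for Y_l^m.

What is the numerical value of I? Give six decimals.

0.309019

Checks pass: Σm=0; 4 even; l₃=2∈[0,2].
(2·1+1)(2·1+1)(2·2+1) = 45
Δ: 0! 2! 2! / 5! → 1/30
sum: t=0:+1/1 = 1/1
3j²(1 1 2; 0 0 0) = Δ·Π!·Σ² = 2/15  (sign +1)
sum: t=0:+1/4 = 1/4
3j²(1 1 2; -1 -1 2) = Δ·Π!·Σ² = 1/5  (sign +1)
combine: 4πI² = 45·2/15·1/5 = 6/5
take √, sign +1: I = 0.30901936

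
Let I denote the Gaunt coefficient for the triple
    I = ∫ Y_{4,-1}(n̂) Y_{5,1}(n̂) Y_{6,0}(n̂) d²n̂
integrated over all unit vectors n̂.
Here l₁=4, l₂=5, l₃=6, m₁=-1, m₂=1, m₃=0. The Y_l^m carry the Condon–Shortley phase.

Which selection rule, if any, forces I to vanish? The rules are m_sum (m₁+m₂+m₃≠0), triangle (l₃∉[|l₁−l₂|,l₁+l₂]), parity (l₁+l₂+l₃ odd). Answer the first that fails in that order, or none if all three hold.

parity

m₁+m₂+m₃ = -1 + 1 + 0 = 0  ✓
triangle: |4−5|=1 ≤ l₃=6 ≤ 4+5=9  ✓
parity: l₁+l₂+l₃ = 15 is odd  ✗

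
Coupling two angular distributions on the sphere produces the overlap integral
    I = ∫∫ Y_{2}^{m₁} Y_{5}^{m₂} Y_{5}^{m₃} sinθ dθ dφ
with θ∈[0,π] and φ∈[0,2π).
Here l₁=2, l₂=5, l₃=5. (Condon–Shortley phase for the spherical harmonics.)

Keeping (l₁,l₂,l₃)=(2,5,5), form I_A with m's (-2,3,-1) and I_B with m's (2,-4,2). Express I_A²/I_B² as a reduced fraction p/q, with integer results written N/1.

l's match ⇒ only the (l;m) 3-j factors differ between A and B.
A: triangle coeff Δ(2,5,5) = 1/38610; Σ_t [2,2]: t=2:+1/5760 = 1/5760; (3j)²=56/2145 [(2 5 5; -2 3 -1)], sign=+1
B: triangle coeff Δ(2,5,5) = 1/38610; Σ_t [0,0]: t=0:+1/20160 = 1/20160; (3j)²=12/715 [(2 5 5; 2 -4 2)], sign=-1
I_A²/I_B² = (56/2145)/(12/715) = 14/9

14/9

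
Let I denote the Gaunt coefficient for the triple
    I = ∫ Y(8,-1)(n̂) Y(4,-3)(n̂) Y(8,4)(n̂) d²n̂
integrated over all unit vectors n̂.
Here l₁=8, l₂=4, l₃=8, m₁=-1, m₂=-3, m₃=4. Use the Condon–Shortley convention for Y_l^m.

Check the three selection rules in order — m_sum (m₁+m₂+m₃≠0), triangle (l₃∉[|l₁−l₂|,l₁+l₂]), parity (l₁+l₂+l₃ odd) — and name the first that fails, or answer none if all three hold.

azimuthal sum: -1 − 3 + 4 = 0  ✓
4 ≤ 8 ≤ 12 (triangle on l)  ✓
L = 8 + 4 + 8 = 20 (even)  ✓

none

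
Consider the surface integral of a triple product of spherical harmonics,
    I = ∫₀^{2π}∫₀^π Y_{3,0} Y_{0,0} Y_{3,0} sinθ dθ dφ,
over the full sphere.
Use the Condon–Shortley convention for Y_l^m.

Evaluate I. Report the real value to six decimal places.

0.282095

Rules hold: Σm=0, L=6 even, 3≤3≤3.
N = 7·1·7 = 49
Δ = 0!·6!·0!/7! = 1/7
Racah Σ t=0..0: t=0:+1/36 = 1/36
⇒ 3j(3 0 3; 0 0 0)² = 1/7, sgn -1
(m-triple is (0,0,0) — same symbol as above.)
4πI² = N·(3j₀)²·(3jₘ)² = 1/1
I = +1·√(1/4π) = 0.28209479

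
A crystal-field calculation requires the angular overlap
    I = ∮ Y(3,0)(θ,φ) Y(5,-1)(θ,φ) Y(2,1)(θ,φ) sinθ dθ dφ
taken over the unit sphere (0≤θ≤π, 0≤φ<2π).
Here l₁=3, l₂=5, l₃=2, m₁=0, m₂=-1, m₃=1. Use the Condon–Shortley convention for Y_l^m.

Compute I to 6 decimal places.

-0.214318

m-sum 0 ✓  L=10 even ✓  2≤2≤8 ✓
Π(2lᵢ+1) = 7×11×5 = 385
triangle coeff Δ(3,5,2) = 1/2310
Σ_t [3,3]: t=3:−1/144 = -1/144
(3j)²=10/231 [(3 5 2; 0 0 0)], sign=-1
Σ_t [3,3]: t=3:−1/216 = -1/216
(3j)²=8/231 [(3 5 2; 0 -1 1)], sign=+1
⇒ 4πI² = 400/693
I = (-1)√(400/693/(4π)) = -0.21431790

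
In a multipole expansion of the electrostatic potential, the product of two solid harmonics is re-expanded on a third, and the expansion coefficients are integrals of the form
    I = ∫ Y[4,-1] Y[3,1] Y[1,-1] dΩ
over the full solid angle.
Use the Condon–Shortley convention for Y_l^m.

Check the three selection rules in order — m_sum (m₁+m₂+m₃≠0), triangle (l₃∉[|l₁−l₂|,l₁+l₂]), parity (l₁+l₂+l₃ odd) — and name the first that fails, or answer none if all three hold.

m_sum

m₁+m₂+m₃ = -1 + 1 − 1 = -1  ✗
triangle: |4−3|=1 ≤ l₃=1 ≤ 4+3=7
parity: l₁+l₂+l₃ = 8 is even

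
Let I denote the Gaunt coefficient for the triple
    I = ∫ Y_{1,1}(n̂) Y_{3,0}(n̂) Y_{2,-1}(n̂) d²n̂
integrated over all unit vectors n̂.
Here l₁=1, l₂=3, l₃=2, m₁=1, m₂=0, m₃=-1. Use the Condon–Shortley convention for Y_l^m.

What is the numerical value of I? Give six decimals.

Rules hold: Σm=0, L=6 even, 2≤2≤4.
N = 3·7·5 = 105
Δ = 2!·0!·4!/7! = 1/105
Racah Σ t=1..1: t=1:−1/4 = -1/4
⇒ 3j(1 3 2; 0 0 0)² = 3/35, sgn -1
Racah Σ t=0..0: t=0:+1/12 = 1/12
⇒ 3j(1 3 2; 1 0 -1)² = 1/35, sgn -1
4πI² = N·(3j₀)²·(3jₘ)² = 9/35
I = +1·√(0.257143/4π) = 0.14304817

0.143048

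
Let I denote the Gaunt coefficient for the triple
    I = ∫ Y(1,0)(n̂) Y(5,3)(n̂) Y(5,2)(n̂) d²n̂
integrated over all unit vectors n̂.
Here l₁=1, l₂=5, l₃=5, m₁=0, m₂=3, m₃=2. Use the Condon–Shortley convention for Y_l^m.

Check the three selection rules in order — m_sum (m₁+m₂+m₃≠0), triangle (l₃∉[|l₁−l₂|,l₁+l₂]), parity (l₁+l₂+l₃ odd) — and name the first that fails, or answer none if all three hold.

Σmᵢ = 5  ✗
l₃∈[|l₁−l₂|,l₁+l₂]=[4,6], have l₃=5
Σlᵢ = 11 ⇒ odd

m_sum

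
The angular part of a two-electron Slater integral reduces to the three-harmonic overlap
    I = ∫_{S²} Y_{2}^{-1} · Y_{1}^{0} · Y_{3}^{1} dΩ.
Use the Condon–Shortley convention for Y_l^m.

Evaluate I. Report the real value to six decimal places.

Checks pass: Σm=0; 6 even; l₃=3∈[1,3].
(2·2+1)(2·1+1)(2·3+1) = 105
Δ: 0! 4! 2! / 7! → 1/105
sum: t=0:+1/4 = 1/4
3j²(2 1 3; 0 0 0) = Δ·Π!·Σ² = 3/35  (sign -1)
sum: t=0:+1/6 = 1/6
3j²(2 1 3; -1 0 1) = Δ·Π!·Σ² = 8/105  (sign +1)
combine: 4πI² = 105·3/35·8/105 = 24/35
take √, sign -1: I = -0.23359668

-0.233597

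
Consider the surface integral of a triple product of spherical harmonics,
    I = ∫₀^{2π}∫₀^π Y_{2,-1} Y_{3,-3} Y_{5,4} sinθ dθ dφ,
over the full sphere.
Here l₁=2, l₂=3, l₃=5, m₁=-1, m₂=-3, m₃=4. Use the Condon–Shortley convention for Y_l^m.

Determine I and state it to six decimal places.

0.219610

Checks pass: Σm=0; 10 even; l₃=5∈[1,5].
(2·2+1)(2·3+1)(2·5+1) = 385
Δ: 0! 4! 6! / 11! → 1/2310
sum: t=0:+1/144 = 1/144
3j²(2 3 5; 0 0 0) = Δ·Π!·Σ² = 10/231  (sign -1)
sum: t=0:+1/4320 = 1/4320
3j²(2 3 5; -1 -3 4) = Δ·Π!·Σ² = 2/55  (sign -1)
combine: 4πI² = 385·10/231·2/55 = 20/33
take √, sign +1: I = 0.21961050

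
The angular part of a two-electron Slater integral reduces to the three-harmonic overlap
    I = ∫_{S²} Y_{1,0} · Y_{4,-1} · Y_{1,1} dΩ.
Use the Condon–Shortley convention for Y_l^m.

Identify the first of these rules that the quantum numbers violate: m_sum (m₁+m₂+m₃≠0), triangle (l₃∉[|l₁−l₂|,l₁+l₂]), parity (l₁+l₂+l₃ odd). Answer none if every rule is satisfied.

azimuthal sum: 0 − 1 + 1 = 0  ✓
3 ≤ 1 ≤ 5 (triangle on l)  ✗
L = 1 + 4 + 1 = 6 (even)

triangle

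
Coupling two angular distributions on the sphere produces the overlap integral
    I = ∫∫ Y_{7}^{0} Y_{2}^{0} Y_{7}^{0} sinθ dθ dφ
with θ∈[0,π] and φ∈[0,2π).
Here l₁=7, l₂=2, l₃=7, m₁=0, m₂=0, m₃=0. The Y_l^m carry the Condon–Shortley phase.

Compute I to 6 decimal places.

m-sum 0 ✓  L=16 even ✓  5≤7≤9 ✓
Π(2lᵢ+1) = 15×5×15 = 1125
triangle coeff Δ(7,2,7) = 1/185640
Σ_t [0,2]: t=0:+1/2419200 t=1:−1/518400 t=2:+1/2419200 = -1/907200
(3j)²=56/3315 [(7 2 7; 0 0 0)], sign=+1
(m-triple is (0,0,0) — same symbol as above.)
⇒ 4πI² = 15680/48841
I = (+1)√(15680/48841/(4π)) = 0.15983645

0.159836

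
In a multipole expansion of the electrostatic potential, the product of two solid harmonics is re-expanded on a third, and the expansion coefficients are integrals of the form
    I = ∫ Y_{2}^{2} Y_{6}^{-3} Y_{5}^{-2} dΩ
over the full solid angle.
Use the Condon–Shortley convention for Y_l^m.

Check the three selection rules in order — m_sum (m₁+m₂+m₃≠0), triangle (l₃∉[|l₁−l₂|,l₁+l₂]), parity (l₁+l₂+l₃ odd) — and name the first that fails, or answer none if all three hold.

Σmᵢ = -3  ✗
l₃∈[|l₁−l₂|,l₁+l₂]=[4,8], have l₃=5
Σlᵢ = 13 ⇒ odd

m_sum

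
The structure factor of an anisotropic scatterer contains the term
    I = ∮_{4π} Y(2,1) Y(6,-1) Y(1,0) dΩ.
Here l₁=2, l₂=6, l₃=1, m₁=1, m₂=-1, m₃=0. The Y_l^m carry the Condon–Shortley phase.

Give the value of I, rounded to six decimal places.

0.000000

|2−6|≤1≤2+6 violated ⇒ I = 0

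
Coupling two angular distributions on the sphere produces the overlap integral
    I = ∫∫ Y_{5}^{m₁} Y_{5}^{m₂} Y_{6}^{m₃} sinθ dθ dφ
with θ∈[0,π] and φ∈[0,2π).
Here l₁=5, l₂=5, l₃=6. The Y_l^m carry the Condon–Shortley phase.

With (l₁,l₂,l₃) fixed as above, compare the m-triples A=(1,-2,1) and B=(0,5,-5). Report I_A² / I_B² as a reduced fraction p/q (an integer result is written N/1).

512/825

Shared (l₁,l₂,l₃)=(5,5,6): N and (l;000)² cancel in I_A²/I_B².
A: Δ = 4!·6!·6!/17! = 1/28588560; Racah Σ t=0..3: t=0:+1/41472 t=1:−1/10368 t=2:+1/23040 t=3:−1/518400 = -1/32400; ⇒ 3j(5 5 6; 1 -2 1)² = 128/12155, sgn +1
B: Δ = 4!·6!·6!/17! = 1/28588560; Racah Σ t=4..4: t=4:+1/2073600 = 1/2073600; ⇒ 3j(5 5 6; 0 5 -5)² = 15/884, sgn -1
I_A²/I_B² = (128/12155)/(15/884) = 512/825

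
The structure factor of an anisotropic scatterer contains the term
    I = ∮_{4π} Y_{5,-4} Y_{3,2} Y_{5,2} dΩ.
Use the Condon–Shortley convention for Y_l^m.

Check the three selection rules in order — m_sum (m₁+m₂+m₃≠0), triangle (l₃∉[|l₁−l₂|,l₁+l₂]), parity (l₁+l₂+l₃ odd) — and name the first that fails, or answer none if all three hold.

parity

Σmᵢ = 0  ✓
l₃∈[|l₁−l₂|,l₁+l₂]=[2,8], have l₃=5  ✓
Σlᵢ = 13 ⇒ odd  ✗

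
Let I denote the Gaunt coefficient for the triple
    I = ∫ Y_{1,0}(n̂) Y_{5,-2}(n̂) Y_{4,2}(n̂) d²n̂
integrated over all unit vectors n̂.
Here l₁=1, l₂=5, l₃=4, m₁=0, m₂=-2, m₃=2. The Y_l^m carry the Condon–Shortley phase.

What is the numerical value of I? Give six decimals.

0.225034

Checks pass: Σm=0; 10 even; l₃=4∈[4,6].
(2·1+1)(2·5+1)(2·4+1) = 297
Δ: 2! 0! 8! / 11! → 1/495
sum: t=1:−1/576 = -1/576
3j²(1 5 4; 0 0 0) = Δ·Π!·Σ² = 5/99  (sign -1)
sum: t=1:−1/1440 = -1/1440
3j²(1 5 4; 0 -2 2) = Δ·Π!·Σ² = 7/165  (sign -1)
combine: 4πI² = 297·5/99·7/165 = 7/11
take √, sign +1: I = 0.22503380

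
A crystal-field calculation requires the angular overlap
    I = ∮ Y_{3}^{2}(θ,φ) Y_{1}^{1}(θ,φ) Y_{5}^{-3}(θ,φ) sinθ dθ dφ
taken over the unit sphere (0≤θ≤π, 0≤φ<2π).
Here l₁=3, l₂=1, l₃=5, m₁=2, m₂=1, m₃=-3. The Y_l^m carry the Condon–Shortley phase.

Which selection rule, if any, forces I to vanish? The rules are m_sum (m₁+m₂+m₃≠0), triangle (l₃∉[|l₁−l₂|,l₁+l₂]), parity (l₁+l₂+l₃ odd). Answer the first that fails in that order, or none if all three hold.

triangle

Σmᵢ = 0  ✓
l₃∈[|l₁−l₂|,l₁+l₂]=[2,4], have l₃=5  ✗
Σlᵢ = 9 ⇒ odd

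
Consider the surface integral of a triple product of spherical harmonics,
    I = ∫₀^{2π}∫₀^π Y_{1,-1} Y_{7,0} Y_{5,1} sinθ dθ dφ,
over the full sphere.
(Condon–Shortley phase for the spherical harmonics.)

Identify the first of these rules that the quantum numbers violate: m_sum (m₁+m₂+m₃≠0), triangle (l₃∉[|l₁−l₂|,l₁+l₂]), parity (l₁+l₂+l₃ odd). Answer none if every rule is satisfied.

triangle

m₁+m₂+m₃ = -1 + 0 + 1 = 0  ✓
triangle: |1−7|=6 ≤ l₃=5 ≤ 1+7=8  ✗
parity: l₁+l₂+l₃ = 13 is odd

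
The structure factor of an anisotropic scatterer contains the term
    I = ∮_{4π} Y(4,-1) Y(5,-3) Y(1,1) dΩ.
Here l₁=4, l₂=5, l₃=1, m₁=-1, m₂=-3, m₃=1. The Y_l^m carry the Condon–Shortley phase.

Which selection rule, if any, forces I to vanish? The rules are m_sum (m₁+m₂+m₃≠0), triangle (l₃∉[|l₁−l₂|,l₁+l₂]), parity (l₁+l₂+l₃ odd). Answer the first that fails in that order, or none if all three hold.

m₁+m₂+m₃ = -1 − 3 + 1 = -3  ✗
triangle: |4−5|=1 ≤ l₃=1 ≤ 4+5=9
parity: l₁+l₂+l₃ = 10 is even

m_sum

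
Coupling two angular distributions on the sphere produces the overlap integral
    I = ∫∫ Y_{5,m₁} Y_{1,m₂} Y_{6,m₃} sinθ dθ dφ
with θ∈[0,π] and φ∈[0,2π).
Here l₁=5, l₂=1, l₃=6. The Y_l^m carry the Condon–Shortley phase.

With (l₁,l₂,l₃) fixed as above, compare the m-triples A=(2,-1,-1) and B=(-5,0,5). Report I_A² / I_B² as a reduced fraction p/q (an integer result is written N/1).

Shared (l₁,l₂,l₃)=(5,1,6): N and (l;000)² cancel in I_A²/I_B².
A: Δ = 0!·10!·2!/13! = 1/858; Racah Σ t=0..0: t=0:+1/60480 = 1/60480; ⇒ 3j(5 1 6; 2 -1 -1)² = 5/429, sgn -1
B: Δ = 0!·10!·2!/13! = 1/858; Racah Σ t=0..0: t=0:+1/3628800 = 1/3628800; ⇒ 3j(5 1 6; -5 0 5)² = 1/78, sgn -1
I_A²/I_B² = (5/429)/(1/78) = 10/11

10/11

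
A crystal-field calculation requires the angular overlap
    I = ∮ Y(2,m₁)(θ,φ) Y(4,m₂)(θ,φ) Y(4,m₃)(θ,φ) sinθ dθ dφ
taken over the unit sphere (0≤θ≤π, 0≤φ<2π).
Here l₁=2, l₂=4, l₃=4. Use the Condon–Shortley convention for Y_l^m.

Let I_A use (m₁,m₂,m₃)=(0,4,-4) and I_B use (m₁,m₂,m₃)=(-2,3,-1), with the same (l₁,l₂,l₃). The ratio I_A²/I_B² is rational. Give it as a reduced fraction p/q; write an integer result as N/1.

56/27

Shared (l₁,l₂,l₃)=(2,4,4): N and (l;000)² cancel in I_A²/I_B².
A: Δ = 2!·2!·6!/11! = 1/13860; Racah Σ t=2..2: t=2:+1/2880 = 1/2880; ⇒ 3j(2 4 4; 0 4 -4)² = 28/495, sgn +1
B: Δ = 2!·2!·6!/11! = 1/13860; Racah Σ t=2..2: t=2:+1/480 = 1/480; ⇒ 3j(2 4 4; -2 3 -1)² = 3/110, sgn -1
I_A²/I_B² = (28/495)/(3/110) = 56/27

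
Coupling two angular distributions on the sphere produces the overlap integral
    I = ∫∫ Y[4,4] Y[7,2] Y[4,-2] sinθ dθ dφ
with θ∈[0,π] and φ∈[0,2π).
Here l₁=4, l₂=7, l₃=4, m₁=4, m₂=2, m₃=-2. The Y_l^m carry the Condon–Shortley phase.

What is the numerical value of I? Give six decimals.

0.000000

m-sum = 4 + 2 − 2 = 4 ≠ 0 ⇒ I = 0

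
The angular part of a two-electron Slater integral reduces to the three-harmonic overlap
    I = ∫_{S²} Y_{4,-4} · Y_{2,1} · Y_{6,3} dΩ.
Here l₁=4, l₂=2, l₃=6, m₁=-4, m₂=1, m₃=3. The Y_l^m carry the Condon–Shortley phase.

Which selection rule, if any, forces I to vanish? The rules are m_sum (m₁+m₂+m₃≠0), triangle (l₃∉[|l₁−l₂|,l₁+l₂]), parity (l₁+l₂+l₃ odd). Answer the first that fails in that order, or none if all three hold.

none

azimuthal sum: -4 + 1 + 3 = 0  ✓
2 ≤ 6 ≤ 6 (triangle on l)  ✓
L = 4 + 2 + 6 = 12 (even)  ✓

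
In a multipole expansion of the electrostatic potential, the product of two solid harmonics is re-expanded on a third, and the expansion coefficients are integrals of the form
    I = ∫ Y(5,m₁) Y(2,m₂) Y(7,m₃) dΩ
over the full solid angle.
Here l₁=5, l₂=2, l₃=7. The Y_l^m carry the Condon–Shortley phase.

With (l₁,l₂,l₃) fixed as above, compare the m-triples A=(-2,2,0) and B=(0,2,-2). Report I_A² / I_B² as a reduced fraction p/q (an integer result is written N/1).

5/18

l's match ⇒ only the (l;m) 3-j factors differ between A and B.
A: triangle coeff Δ(5,2,7) = 1/15015; Σ_t [0,0]: t=0:+1/725760 = 1/725760; (3j)²=1/429 [(5 2 7; -2 2 0)], sign=-1
B: triangle coeff Δ(5,2,7) = 1/15015; Σ_t [0,0]: t=0:+1/345600 = 1/345600; (3j)²=6/715 [(5 2 7; 0 2 -2)], sign=-1
I_A²/I_B² = (1/429)/(6/715) = 5/18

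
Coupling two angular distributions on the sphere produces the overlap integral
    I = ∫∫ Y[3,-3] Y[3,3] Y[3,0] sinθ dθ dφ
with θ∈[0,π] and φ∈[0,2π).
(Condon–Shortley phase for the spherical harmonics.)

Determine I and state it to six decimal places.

0.000000

l₁+l₂+l₃=9 is odd: 3j(l;000)=0 ⇒ I=0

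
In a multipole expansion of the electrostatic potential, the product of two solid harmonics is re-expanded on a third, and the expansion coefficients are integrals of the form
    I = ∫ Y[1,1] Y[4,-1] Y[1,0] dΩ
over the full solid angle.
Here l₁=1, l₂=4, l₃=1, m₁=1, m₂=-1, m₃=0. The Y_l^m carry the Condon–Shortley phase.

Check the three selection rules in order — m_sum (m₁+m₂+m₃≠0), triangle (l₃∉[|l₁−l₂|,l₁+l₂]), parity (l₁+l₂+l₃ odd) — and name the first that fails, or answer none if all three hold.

azimuthal sum: 1 − 1 + 0 = 0  ✓
3 ≤ 1 ≤ 5 (triangle on l)  ✗
L = 1 + 4 + 1 = 6 (even)

triangle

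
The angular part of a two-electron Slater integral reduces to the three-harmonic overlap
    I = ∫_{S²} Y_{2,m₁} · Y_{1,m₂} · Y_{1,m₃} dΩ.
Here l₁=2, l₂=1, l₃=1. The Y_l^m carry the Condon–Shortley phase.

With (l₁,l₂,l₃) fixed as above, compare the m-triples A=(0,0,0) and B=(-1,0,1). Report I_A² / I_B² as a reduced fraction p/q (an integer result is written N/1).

l's match ⇒ only the (l;m) 3-j factors differ between A and B.
A: triangle coeff Δ(2,1,1) = 1/30; Σ_t [1,1]: t=1:−1/1 = -1/1; (3j)²=2/15 [(2 1 1; 0 0 0)], sign=+1
B: triangle coeff Δ(2,1,1) = 1/30; Σ_t [1,1]: t=1:−1/2 = -1/2; (3j)²=1/10 [(2 1 1; -1 0 1)], sign=-1
I_A²/I_B² = (2/15)/(1/10) = 4/3

4/3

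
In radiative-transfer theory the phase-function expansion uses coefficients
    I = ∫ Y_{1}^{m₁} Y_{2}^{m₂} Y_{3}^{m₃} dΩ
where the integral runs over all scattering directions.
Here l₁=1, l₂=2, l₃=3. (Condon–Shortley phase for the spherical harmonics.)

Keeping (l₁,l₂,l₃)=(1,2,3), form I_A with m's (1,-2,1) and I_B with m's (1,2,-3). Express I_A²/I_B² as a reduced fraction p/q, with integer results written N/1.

1/15

Same 1,2,3: normalisation and zero-m 3j drop out of the ratio.
A: Δ: 0! 2! 4! / 7! → 1/105; sum: t=0:+1/48 = 1/48; 3j²(1 2 3; 1 -2 1) = Δ·Π!·Σ² = 1/105  (sign +1)
B: Δ: 0! 2! 4! / 7! → 1/105; sum: t=0:+1/48 = 1/48; 3j²(1 2 3; 1 2 -3) = Δ·Π!·Σ² = 1/7  (sign +1)
I_A²/I_B² = (1/105)/(1/7) = 1/15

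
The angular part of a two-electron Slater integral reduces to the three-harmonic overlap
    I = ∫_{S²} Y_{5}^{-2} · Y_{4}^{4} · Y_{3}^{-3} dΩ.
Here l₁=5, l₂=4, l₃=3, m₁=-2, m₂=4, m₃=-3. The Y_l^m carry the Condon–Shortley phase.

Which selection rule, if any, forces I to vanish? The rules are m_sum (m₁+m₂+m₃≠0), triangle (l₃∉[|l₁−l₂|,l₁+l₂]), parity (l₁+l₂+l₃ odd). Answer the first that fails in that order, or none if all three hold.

Σmᵢ = -1  ✗
l₃∈[|l₁−l₂|,l₁+l₂]=[1,9], have l₃=3
Σlᵢ = 12 ⇒ even

m_sum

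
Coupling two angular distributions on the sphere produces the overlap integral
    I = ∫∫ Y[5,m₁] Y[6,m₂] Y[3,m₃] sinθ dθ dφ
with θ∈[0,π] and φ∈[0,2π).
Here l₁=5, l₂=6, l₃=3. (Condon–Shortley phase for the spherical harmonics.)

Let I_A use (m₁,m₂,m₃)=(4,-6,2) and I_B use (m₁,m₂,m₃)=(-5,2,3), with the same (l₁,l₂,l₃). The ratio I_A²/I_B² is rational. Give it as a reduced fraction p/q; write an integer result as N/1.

33/1

Shared (l₁,l₂,l₃)=(5,6,3): N and (l;000)² cancel in I_A²/I_B².
A: Δ = 8!·2!·4!/15! = 1/675675; Racah Σ t=0..0: t=0:+1/967680 = 1/967680; ⇒ 3j(5 6 3; 4 -6 2)² = 3/91, sgn -1
B: Δ = 8!·2!·4!/15! = 1/675675; Racah Σ t=8..8: t=8:+1/1935360 = 1/1935360; ⇒ 3j(5 6 3; -5 2 3)² = 1/1001, sgn +1
I_A²/I_B² = (3/91)/(1/1001) = 33/1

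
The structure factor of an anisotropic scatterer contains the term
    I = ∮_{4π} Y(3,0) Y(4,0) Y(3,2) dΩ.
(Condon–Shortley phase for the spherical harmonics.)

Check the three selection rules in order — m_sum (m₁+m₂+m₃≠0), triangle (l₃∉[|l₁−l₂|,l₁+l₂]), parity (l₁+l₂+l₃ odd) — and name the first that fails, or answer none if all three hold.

azimuthal sum: 0 + 0 + 2 = 2  ✗
1 ≤ 3 ≤ 7 (triangle on l)
L = 3 + 4 + 3 = 10 (even)

m_sum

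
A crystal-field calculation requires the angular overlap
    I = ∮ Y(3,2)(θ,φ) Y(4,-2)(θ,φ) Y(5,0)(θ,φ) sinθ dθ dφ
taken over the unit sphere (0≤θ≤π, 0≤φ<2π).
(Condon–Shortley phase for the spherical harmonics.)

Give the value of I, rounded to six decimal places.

-0.171327

m-sum 0 ✓  L=12 even ✓  1≤5≤7 ✓
Π(2lᵢ+1) = 7×9×11 = 693
triangle coeff Δ(3,4,5) = 1/180180
Σ_t [0,2]: t=0:+1/576 t=1:−1/144 t=2:+1/576 = -1/288
(3j)²=20/1001 [(3 4 5; 0 0 0)], sign=+1
Σ_t [0,1]: t=0:+1/576 t=1:−1/2880 = 1/720
(3j)²=80/3003 [(3 4 5; 2 -2 0)], sign=-1
⇒ 4πI² = 4800/13013
I = (-1)√(4800/13013/(4π)) = -0.17132746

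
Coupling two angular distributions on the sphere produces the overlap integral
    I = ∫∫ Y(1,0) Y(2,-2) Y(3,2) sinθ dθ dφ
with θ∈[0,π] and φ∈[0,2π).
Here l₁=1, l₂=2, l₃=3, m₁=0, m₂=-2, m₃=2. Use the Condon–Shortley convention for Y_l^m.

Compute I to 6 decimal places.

0.184674

m-sum 0 ✓  L=6 even ✓  1≤3≤3 ✓
Π(2lᵢ+1) = 3×5×7 = 105
triangle coeff Δ(1,2,3) = 1/105
Σ_t [0,0]: t=0:+1/4 = 1/4
(3j)²=3/35 [(1 2 3; 0 0 0)], sign=-1
Σ_t [0,0]: t=0:+1/24 = 1/24
(3j)²=1/21 [(1 2 3; 0 -2 2)], sign=-1
⇒ 4πI² = 3/7
I = (+1)√(3/7/(4π)) = 0.18467439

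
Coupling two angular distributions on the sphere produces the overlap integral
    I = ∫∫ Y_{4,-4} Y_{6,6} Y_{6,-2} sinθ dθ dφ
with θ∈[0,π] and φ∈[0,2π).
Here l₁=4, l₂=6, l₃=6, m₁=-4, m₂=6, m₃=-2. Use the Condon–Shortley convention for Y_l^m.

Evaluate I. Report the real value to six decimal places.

Rules hold: Σm=0, L=16 even, 2≤6≤10.
N = 9·13·13 = 1521
Δ = 4!·4!·8!/17! = 1/15315300
Racah Σ t=0..4: t=0:+1/829440 t=1:−1/25920 t=2:+1/9216 t=3:−1/25920 t=4:+1/829440 = 7/207360
⇒ 3j(4 6 6; 0 0 0)² = 28/2431, sgn +1
Racah Σ t=4..4: t=4:+1/23224320 = 1/23224320
⇒ 3j(4 6 6; -4 6 -2)² = 1/442, sgn +1
4πI² = N·(3j₀)²·(3jₘ)² = 126/3179
I = +1·√(0.0396351/4π) = 0.05616103

0.056161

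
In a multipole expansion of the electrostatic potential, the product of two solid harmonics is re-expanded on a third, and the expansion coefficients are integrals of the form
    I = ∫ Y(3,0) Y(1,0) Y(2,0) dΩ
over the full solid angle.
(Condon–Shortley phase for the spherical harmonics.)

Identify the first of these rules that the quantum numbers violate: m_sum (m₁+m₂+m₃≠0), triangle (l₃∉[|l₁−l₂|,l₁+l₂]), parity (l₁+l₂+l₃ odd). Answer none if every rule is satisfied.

m₁+m₂+m₃ = 0 + 0 + 0 = 0  ✓
triangle: |3−1|=2 ≤ l₃=2 ≤ 3+1=4  ✓
parity: l₁+l₂+l₃ = 6 is even  ✓

none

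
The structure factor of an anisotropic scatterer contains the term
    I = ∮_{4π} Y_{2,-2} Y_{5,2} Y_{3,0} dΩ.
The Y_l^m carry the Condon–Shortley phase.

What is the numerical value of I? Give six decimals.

Rules hold: Σm=0, L=10 even, 3≤3≤7.
N = 5·11·7 = 385
Δ = 4!·0!·6!/11! = 1/2310
Racah Σ t=2..2: t=2:+1/144 = 1/144
⇒ 3j(2 5 3; 0 0 0)² = 10/231, sgn -1
Racah Σ t=4..4: t=4:+1/864 = 1/864
⇒ 3j(2 5 3; -2 2 0)² = 1/66, sgn -1
4πI² = N·(3j₀)²·(3jₘ)² = 25/99
I = +1·√(0.252525/4π) = 0.14175797

0.141758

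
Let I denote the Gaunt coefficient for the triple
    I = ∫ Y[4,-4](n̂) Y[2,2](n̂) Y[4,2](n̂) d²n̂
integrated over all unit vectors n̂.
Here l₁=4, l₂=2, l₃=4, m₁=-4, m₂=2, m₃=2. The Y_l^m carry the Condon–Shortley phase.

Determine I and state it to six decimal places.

m-sum 0 ✓  L=10 even ✓  2≤4≤6 ✓
Π(2lᵢ+1) = 9×5×9 = 405
triangle coeff Δ(4,2,4) = 1/13860
Σ_t [0,2]: t=0:+1/192 t=1:−1/36 t=2:+1/192 = -5/288
(3j)²=20/693 [(4 2 4; 0 0 0)], sign=-1
Σ_t [2,2]: t=2:+1/2880 = 1/2880
(3j)²=2/165 [(4 2 4; -4 2 2)], sign=+1
⇒ 4πI² = 120/847
I = (-1)√(120/847/(4π)) = -0.10618031

-0.106180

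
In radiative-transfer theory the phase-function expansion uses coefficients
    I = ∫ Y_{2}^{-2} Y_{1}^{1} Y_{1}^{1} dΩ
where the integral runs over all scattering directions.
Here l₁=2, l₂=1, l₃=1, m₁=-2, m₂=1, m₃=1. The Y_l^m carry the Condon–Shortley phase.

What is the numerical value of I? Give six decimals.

0.309019

Checks pass: Σm=0; 4 even; l₃=1∈[1,3].
(2·2+1)(2·1+1)(2·1+1) = 45
Δ: 2! 2! 0! / 5! → 1/30
sum: t=1:−1/1 = -1/1
3j²(2 1 1; 0 0 0) = Δ·Π!·Σ² = 2/15  (sign +1)
sum: t=2:+1/4 = 1/4
3j²(2 1 1; -2 1 1) = Δ·Π!·Σ² = 1/5  (sign +1)
combine: 4πI² = 45·2/15·1/5 = 6/5
take √, sign +1: I = 0.30901936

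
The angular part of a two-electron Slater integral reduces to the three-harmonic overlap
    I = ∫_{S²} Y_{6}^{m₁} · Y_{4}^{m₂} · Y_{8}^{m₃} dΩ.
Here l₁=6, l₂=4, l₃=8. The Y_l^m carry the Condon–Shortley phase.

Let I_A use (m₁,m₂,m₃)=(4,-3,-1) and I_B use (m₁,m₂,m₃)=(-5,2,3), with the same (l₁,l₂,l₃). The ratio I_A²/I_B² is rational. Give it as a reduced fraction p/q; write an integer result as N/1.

153125/192027

Same 6,4,8: normalisation and zero-m 3j drop out of the ratio.
A: Δ: 2! 10! 6! / 19! → 1/23279256; sum: t=0:+1/19353600 t=1:−1/261273600 = 1/20901888; 3j²(6 4 8; 4 -3 -1) = Δ·Π!·Σ² = 21875/3325608  (sign -1)
B: Δ: 2! 10! 6! / 19! → 1/23279256; sum: t=1:−1/435456000 t=2:+1/34836480 = 23/870912000; 3j²(6 4 8; -5 2 3) = Δ·Π!·Σ² = 5819/705432  (sign -1)
I_A²/I_B² = (21875/3325608)/(5819/705432) = 153125/192027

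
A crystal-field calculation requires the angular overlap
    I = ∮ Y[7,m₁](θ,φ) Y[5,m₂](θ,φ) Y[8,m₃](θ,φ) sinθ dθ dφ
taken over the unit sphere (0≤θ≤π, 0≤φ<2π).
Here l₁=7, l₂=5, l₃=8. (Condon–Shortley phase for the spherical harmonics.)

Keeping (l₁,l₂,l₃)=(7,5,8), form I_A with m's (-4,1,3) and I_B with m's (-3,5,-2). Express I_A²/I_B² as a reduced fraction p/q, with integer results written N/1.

14641/31500

l's match ⇒ only the (l;m) 3-j factors differ between A and B.
A: triangle coeff Δ(7,5,8) = 1/814773960; Σ_t [1,4]: t=1:−1/2612736000 t=2:+1/69672960 t=3:−1/17418240 t=4:+1/34836480 = -11/746496000; (3j)²=1331/251940 [(7 5 8; -4 1 3)], sign=+1
B: triangle coeff Δ(7,5,8) = 1/814773960; Σ_t [4,4]: t=4:+1/298598400 = 1/298598400; (3j)²=525/46189 [(7 5 8; -3 5 -2)], sign=+1
I_A²/I_B² = (1331/251940)/(525/46189) = 14641/31500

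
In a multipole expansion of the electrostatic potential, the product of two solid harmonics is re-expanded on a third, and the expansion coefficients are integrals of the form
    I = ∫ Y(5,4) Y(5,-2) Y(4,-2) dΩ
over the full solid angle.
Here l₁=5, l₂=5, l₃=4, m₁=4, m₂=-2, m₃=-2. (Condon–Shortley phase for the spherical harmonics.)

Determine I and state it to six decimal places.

m-sum 0 ✓  L=14 even ✓  0≤4≤10 ✓
Π(2lᵢ+1) = 11×11×9 = 1089
triangle coeff Δ(5,5,4) = 1/3153150
Σ_t [1,5]: t=1:−1/69120 t=2:+1/1728 t=3:−1/576 t=4:+1/1728 t=5:−1/69120 = -7/11520
(3j)²=2/143 [(5 5 4; 0 0 0)], sign=-1
Σ_t [0,1]: t=0:+1/25920 t=1:−1/11520 = -1/20736
(3j)²=5/429 [(5 5 4; 4 -2 -2)], sign=-1
⇒ 4πI² = 30/169
I = (+1)√(30/169/(4π)) = 0.11885360

0.118854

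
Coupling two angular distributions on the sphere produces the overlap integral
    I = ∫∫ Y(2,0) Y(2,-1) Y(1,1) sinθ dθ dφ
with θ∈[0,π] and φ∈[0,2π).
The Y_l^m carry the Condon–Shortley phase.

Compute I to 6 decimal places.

Σlᵢ=5 odd — θ-integrand is odd under cosθ→−cosθ; I=0

0.000000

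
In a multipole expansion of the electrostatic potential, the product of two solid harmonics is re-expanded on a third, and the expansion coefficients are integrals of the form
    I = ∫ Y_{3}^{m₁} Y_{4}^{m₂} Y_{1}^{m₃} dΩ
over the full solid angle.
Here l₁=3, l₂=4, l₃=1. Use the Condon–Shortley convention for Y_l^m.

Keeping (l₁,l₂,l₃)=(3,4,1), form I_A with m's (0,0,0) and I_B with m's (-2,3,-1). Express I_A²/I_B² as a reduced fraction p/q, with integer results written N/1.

Shared (l₁,l₂,l₃)=(3,4,1): N and (l;000)² cancel in I_A²/I_B².
A: Δ = 6!·0!·2!/9! = 1/252; Racah Σ t=3..3: t=3:−1/36 = -1/36; ⇒ 3j(3 4 1; 0 0 0)² = 4/63, sgn +1
B: Δ = 6!·0!·2!/9! = 1/252; Racah Σ t=5..5: t=5:−1/240 = -1/240; ⇒ 3j(3 4 1; -2 3 -1)² = 1/12, sgn -1
I_A²/I_B² = (4/63)/(1/12) = 16/21

16/21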